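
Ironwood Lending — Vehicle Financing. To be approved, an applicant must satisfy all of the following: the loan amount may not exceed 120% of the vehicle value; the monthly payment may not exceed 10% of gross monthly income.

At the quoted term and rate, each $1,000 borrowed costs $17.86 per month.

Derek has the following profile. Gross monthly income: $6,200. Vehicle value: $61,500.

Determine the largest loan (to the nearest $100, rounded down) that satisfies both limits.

Payment cap: 10% × $6,200 = $620/month.
At $17.86 per $1,000, that supports 620/17.86 × 1,000 ≈ $34,714 → $34,700.
LTV cap: 120% × $61,500 = $73,800 → $73,800.
Binding constraint: payment-to-income.

$34,700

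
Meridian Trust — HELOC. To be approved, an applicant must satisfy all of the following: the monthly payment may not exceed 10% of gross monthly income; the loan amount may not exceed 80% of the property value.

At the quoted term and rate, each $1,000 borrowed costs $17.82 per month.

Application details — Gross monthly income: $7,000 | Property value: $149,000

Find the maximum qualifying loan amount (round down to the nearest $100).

Payment cap: 10% × $7,000 = $700/month.
At $17.82 per $1,000, that supports 700/17.82 × 1,000 ≈ $39,281 → $39,200.
LTV cap: 80% × $149,000 = $119,200 → $119,200.
Binding constraint: payment-to-income.

$39,200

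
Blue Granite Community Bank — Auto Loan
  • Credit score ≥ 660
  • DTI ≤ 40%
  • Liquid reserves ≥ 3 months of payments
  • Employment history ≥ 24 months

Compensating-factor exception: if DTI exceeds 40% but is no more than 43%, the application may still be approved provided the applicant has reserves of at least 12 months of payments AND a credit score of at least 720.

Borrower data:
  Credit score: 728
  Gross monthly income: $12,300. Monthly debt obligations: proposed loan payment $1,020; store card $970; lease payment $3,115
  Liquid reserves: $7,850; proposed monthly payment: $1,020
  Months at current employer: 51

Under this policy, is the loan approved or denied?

Credit score 728 ≥ 660 (meets base)
Total debts = (1,020 + 970 + 3,115) = 5,105. DTI = 5,105/12,300 = 41.5% > 40% — standard DTI limit exceeded.
Liquid reserves cover 7,850/1,020 = 7.7 months — ≥ 3 required
Employment 51 ≥ 24 months
DTI 41.5% is within the 40%–43% exception band; checking compensating factors.
Reserves 7.7 < 12 months; credit score 728 ≥ 720.
Compensating-factor requirement not fully met.

Denied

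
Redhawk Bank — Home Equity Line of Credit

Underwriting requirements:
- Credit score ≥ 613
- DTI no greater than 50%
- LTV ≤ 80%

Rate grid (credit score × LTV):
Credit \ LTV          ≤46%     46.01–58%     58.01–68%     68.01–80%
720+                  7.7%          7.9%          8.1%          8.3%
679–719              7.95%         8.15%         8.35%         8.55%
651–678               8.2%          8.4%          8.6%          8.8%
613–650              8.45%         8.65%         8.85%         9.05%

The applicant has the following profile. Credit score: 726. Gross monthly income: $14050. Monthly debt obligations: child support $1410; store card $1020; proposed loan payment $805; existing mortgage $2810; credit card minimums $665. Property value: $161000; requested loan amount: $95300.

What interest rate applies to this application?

8.1%

Credit score 726 ≥ 613; Total monthly debts = (1,410 + 1,020 + 805 + 2,810 + 665) = 6,710. DTI = 6,710/14,050 = 47.8% ≤ 50%
LTV: 95,300 ÷ 161,000 = 59.2%, within 80% cap
Row: 726 falls in 720+. Column: 59.2% falls in 58.01–68%. Rate = 8.1%.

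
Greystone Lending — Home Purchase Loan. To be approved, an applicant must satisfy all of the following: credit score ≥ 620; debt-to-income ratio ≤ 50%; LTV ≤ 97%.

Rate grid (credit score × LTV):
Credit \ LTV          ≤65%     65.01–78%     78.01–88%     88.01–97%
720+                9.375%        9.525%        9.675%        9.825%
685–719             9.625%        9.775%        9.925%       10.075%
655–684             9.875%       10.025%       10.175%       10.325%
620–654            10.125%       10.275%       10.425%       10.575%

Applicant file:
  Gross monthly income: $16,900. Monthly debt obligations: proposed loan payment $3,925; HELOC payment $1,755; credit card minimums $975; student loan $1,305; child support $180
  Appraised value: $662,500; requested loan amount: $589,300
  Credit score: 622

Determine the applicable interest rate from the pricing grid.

10.575%

Credit score 622 ≥ 620; Total monthly debts = (3,925 + 1,755 + 975 + 1,305 + 180) = 8,140. DTI: 8,140 ÷ 16,900 = 48.2%, within the 50% cap
LTV = 589,300/662,500 = 89% ≤ 97%
Credit 622 → row 620–654; LTV 89% → column 88.01–97%. Grid cell → 10.575%.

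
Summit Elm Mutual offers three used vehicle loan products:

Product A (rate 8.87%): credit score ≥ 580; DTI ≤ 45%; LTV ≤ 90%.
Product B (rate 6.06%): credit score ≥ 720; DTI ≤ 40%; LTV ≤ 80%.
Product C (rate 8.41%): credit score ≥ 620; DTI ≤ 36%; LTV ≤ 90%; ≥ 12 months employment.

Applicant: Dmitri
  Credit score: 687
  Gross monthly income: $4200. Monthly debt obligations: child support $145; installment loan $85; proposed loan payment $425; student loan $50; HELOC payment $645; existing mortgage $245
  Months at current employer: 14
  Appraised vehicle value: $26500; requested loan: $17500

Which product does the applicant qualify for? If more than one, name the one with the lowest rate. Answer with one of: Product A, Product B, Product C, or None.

Product A

Total debts = (145 + 85 + 425 + 50 + 645 + 245) = 1,595; DTI = 1,595/4,200 = 38%.
LTV = 17,500/26,500 = 66%.
Product A: score 687 ≥ 580; DTI 38% ≤ 45%; LTV 66% ≤ 90% → qualifies.
Product B: score 687 < 720; DTI 38% ≤ 40%; LTV 66% ≤ 80% → does not qualify.
Product C: score 687 ≥ 620; DTI 38% > 36%; LTV 66% ≤ 90%; employment 14 ≥ 12 mo → does not qualify.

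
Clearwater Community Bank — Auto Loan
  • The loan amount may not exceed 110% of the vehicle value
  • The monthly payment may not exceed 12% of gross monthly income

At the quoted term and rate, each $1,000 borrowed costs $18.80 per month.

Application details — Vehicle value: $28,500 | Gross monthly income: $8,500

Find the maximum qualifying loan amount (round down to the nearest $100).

Payment cap: 12% × $8,500 = $1,020/month.
At $18.80 per $1,000, that supports 1,020/18.80 × 1,000 ≈ $54,255 → $54,200.
LTV cap: 110% × $28,500 = $31,350 → $31,300.
Binding constraint: loan-to-value.

$31,300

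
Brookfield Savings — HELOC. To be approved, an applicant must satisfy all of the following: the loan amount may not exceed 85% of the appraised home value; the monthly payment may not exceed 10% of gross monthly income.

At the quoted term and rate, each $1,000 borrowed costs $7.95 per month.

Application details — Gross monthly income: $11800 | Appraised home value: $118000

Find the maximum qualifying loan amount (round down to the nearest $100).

$100,300

Payment cap: 10% × $11,800 = $1,180/month.
At $7.95 per $1,000, that supports 1,180/7.95 × 1,000 ≈ $148,427 → $148,400.
LTV cap: 85% × $118,000 = $100,300 → $100,300.
Binding constraint: loan-to-value.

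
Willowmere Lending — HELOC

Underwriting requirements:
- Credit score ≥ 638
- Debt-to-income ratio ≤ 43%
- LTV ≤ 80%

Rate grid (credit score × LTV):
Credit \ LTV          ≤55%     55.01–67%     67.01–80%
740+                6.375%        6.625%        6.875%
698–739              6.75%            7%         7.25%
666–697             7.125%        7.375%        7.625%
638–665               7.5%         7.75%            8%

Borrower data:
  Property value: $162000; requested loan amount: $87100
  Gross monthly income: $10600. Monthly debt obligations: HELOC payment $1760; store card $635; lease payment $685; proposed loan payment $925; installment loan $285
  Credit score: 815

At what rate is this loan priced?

Credit score 815 ≥ 638; Total monthly debts = (1,760 + 635 + 685 + 925 + 285) = 4,290. DTI = 4,290/10,600 = 40.5% ≤ 43%
LTV: 87,100 ÷ 162,000 = 53.8%, within 80% cap
Credit 815 → row 740+; LTV 53.8% → column ≤55%. Grid cell → 6.375%.

6.375%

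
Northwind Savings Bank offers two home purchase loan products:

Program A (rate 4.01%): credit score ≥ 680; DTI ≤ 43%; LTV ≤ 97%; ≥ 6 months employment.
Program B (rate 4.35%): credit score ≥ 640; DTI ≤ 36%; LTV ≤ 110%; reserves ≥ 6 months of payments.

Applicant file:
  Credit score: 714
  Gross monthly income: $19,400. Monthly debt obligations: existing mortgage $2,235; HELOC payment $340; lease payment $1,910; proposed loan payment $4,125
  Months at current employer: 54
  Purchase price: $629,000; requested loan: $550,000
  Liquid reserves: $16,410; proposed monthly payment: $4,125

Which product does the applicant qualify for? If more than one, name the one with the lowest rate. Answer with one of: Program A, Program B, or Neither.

Neither

Total debts = (2,235 + 340 + 1,910 + 4,125) = 8,610; DTI = 8,610/19,400 = 44.4%.
LTV = 550,000/629,000 = 87.4%.
Reserves = 16,410/4,125 = 4.0 months.
Program A: score 714 ≥ 680; DTI 44.4% > 43%; LTV 87.4% ≤ 97%; employment 54 ≥ 6 mo → does not qualify.
Program B: score 714 ≥ 640; DTI 44.4% > 36%; LTV 87.4% ≤ 110%; reserves 4.0 < 6 mo → does not qualify.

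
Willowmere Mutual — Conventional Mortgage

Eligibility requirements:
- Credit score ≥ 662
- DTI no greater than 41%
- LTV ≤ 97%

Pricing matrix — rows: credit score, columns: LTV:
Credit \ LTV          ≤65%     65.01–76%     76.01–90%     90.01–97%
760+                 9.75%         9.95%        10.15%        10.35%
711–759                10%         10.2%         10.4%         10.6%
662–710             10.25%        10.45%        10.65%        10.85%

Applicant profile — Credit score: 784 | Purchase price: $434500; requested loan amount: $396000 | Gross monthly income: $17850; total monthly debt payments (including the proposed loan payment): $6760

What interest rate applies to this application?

10.35%

Credit score 784 ≥ 662; DTI: 6,760 ÷ 17,850 = 37.9%, within the 41% cap
LTV = 396,000/434,500 = 91.1% ≤ 97%
Row: 784 falls in 760+. Column: 91.1% falls in 90.01–97%. Rate = 10.35%.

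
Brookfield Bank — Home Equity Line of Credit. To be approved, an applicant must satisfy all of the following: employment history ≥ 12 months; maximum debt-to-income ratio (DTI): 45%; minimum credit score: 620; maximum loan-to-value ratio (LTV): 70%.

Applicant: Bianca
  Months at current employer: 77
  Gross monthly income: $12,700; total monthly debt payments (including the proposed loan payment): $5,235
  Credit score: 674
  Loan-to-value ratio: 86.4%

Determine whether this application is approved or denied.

Employment 77 ≥ 12 months
Debt-to-income = 5,235/12,700 = 41.2% — meets 45% limit
Credit score 674 ≥ 620 (meets)
LTV 86.4% > 70%
Fails on LTV.

Denied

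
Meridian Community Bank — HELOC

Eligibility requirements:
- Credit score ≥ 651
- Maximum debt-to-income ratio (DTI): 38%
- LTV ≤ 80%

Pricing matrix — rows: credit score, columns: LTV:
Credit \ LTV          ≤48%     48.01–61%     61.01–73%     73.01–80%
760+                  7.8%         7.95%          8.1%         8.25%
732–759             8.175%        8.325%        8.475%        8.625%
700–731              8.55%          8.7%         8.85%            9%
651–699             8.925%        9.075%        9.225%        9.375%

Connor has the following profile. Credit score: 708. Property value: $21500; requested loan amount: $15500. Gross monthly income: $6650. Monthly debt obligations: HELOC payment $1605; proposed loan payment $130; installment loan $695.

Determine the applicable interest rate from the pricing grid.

8.85%

Credit score 708 ≥ 651; Total monthly debts = (1,605 + 130 + 695) = 2,430. DTI = 2,430/6,650 = 36.5% ≤ 38%
LTV = 15,500/21,500 = 72.1% ≤ 80%
Credit 708 → row 700–731; LTV 72.1% → column 61.01–73%. Grid cell → 8.85%.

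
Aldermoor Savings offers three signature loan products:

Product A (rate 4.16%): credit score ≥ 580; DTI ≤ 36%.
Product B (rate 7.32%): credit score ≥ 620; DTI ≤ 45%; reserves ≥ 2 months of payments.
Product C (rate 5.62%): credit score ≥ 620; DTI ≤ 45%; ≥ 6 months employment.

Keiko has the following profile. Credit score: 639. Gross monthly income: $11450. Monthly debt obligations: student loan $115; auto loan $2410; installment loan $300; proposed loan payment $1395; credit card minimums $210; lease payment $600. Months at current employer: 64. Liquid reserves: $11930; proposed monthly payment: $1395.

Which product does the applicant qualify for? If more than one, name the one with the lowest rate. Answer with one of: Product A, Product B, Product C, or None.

Product C

Total debts = (115 + 2,410 + 300 + 1,395 + 210 + 600) = 5,030; DTI = 5,030/11,450 = 43.9%.
Reserves = 11,930/1,395 = 8.6 months.
Product A: score 639 ≥ 580; DTI 43.9% > 36% → does not qualify.
Product B: score 639 ≥ 620; DTI 43.9% ≤ 45%; reserves 8.6 ≥ 2 mo → qualifies.
Product C: score 639 ≥ 620; DTI 43.9% ≤ 45%; employment 64 ≥ 6 mo → qualifies.
Qualifying: Product B, Product C. Lowest rate is 5.62% → Product C.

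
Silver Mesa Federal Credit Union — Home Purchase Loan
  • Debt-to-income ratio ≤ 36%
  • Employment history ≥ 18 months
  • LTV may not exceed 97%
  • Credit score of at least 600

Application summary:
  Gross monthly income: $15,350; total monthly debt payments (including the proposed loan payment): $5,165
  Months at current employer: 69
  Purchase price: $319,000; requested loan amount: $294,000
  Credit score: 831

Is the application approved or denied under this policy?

Approved

DTI: 5,165 ÷ 15,350 = 33.6%, within the 36% cap
Employment 69 ≥ 18 months
Loan-to-value = 294,000/319,000 = 92.2% — pass (97% max)
Credit score 831 ≥ 600 (meets)
All criteria satisfied.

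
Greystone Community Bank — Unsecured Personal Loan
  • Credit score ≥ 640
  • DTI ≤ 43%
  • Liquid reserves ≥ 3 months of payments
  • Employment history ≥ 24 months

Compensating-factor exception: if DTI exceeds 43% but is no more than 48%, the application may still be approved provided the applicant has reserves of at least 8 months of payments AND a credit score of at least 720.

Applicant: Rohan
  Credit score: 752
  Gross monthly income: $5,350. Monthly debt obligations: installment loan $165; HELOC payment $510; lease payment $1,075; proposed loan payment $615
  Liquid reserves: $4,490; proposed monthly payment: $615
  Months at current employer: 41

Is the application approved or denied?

Denied

Credit score 752 ≥ 640 (meets base)
Total debts = (165 + 510 + 1,075 + 615) = 2,365. DTI: 2,365 ÷ 5,350 = 44.2%, over the 43% base limit.
Reserves: 4,490 ÷ 615 = 7.3 months (meets 3-month minimum)
Employment 41 ≥ 24 months
44.2% falls in the override range (43%–48%), so the compensating-factor test applies.
Override check — reserves: 7.3 mo (short of 8); score: 752 (ok).
Compensating-factor requirement not fully met.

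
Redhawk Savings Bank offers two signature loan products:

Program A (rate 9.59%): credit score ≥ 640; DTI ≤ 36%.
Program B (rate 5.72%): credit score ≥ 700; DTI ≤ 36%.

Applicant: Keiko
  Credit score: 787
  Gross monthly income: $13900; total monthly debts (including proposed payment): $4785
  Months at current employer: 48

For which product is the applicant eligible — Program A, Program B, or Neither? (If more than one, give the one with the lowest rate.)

Program B

DTI = 4,785/13,900 = 34.4%.
Program A: score 787 ≥ 640; DTI 34.4% ≤ 36% → qualifies.
Program B: score 787 ≥ 700; DTI 34.4% ≤ 36% → qualifies.
Qualifying: Program A, Program B. Lowest rate is 5.72% → Program B.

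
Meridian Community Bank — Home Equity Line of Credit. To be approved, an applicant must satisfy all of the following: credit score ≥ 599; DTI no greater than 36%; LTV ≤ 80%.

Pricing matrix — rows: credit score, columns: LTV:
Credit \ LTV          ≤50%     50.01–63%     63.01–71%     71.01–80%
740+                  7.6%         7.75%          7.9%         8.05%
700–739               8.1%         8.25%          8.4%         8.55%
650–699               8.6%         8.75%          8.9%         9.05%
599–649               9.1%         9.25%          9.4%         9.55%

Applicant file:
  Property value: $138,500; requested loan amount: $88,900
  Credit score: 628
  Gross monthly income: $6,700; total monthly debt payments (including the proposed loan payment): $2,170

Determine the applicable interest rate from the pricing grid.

9.4%

Credit score 628 ≥ 599; Debt-to-income = 2,170/6,700 = 32.4% — meets 36% limit
LTV = 88,900/138,500 = 64.2% ≤ 80%
Credit 628 → row 599–649; LTV 64.2% → column 63.01–71%. Grid cell → 9.4%.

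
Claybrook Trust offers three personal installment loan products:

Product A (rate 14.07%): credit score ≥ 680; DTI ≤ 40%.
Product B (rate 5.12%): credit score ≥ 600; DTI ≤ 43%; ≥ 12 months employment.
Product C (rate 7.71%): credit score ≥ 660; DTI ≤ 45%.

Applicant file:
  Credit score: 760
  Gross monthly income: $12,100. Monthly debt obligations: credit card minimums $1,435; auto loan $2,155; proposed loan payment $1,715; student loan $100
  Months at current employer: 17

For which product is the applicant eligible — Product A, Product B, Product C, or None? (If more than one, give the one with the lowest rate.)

Product C

Total debts = (1,435 + 2,155 + 1,715 + 100) = 5,405; DTI = 5,405/12,100 = 44.7%.
Product A: score 760 ≥ 680; DTI 44.7% > 40% → does not qualify.
Product B: score 760 ≥ 600; DTI 44.7% > 43%; employment 17 ≥ 12 mo → does not qualify.
Product C: score 760 ≥ 660; DTI 44.7% ≤ 45% → qualifies.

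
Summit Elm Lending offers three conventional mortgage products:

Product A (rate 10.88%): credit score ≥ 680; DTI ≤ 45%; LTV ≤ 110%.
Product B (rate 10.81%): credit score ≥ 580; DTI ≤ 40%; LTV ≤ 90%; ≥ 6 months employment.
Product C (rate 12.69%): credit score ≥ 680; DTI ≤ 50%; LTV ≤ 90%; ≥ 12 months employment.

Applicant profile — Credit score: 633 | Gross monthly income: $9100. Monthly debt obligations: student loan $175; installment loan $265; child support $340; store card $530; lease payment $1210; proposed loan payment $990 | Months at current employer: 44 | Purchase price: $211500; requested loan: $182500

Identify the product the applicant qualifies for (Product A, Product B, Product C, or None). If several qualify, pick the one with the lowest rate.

Total debts = (175 + 265 + 340 + 530 + 1,210 + 990) = 3,510; DTI = 3,510/9,100 = 38.6%.
LTV = 182,500/211,500 = 86.3%.
Product A: score 633 < 680; DTI 38.6% ≤ 45%; LTV 86.3% ≤ 110% → does not qualify.
Product B: score 633 ≥ 580; DTI 38.6% ≤ 40%; LTV 86.3% ≤ 90%; employment 44 ≥ 6 mo → qualifies.
Product C: score 633 < 680; DTI 38.6% ≤ 50%; LTV 86.3% ≤ 90%; employment 44 ≥ 12 mo → does not qualify.

Product B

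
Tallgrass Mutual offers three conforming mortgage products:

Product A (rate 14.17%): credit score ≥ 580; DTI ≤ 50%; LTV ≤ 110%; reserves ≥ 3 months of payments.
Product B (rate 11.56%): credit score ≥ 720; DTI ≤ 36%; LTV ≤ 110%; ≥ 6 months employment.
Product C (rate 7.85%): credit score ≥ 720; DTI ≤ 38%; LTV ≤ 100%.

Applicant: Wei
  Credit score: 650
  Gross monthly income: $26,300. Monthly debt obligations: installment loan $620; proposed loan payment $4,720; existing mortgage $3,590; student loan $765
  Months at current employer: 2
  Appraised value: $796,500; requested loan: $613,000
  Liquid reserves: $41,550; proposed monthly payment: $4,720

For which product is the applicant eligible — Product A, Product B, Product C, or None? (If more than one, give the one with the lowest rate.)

Total debts = (620 + 4,720 + 3,590 + 765) = 9,695; DTI = 9,695/26,300 = 36.9%.
LTV = 613,000/796,500 = 77%.
Reserves = 41,550/4,720 = 8.8 months.
Product A: score 650 ≥ 580; DTI 36.9% ≤ 50%; LTV 77% ≤ 110%; reserves 8.8 ≥ 3 mo → qualifies.
Product B: score 650 < 720; DTI 36.9% > 36%; LTV 77% ≤ 110%; employment 2 < 6 mo → does not qualify.
Product C: score 650 < 720; DTI 36.9% ≤ 38%; LTV 77% ≤ 100% → does not qualify.

Product A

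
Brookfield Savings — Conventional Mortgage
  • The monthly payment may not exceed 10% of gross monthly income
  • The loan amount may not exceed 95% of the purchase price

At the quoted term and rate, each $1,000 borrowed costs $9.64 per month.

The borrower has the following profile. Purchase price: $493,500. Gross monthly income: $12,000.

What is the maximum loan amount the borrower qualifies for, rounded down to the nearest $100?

Payment cap: 10% × $12,000 = $1,200/month.
At $9.64 per $1,000, that supports 1,200/9.64 × 1,000 ≈ $124,481 → $124,400.
LTV cap: 95% × $493,500 = $468,825 → $468,800.
Binding constraint: payment-to-income.

$124,400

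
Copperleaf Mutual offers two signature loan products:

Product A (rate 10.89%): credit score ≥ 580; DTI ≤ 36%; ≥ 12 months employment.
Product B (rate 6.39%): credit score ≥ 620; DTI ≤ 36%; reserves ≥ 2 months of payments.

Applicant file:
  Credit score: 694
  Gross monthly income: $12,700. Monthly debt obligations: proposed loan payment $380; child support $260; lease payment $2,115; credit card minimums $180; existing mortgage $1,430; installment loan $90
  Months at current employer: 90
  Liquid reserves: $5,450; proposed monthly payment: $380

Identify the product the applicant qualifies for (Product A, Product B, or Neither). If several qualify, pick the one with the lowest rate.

Total debts = (380 + 260 + 2,115 + 180 + 1,430 + 90) = 4,455; DTI = 4,455/12,700 = 35.1%.
Reserves = 5,450/380 = 14.3 months.
Product A: score 694 ≥ 580; DTI 35.1% ≤ 36%; employment 90 ≥ 12 mo → qualifies.
Product B: score 694 ≥ 620; DTI 35.1% ≤ 36%; reserves 14.3 ≥ 2 mo → qualifies.
Qualifying: Product A, Product B. Lowest rate is 6.39% → Product B.

Product B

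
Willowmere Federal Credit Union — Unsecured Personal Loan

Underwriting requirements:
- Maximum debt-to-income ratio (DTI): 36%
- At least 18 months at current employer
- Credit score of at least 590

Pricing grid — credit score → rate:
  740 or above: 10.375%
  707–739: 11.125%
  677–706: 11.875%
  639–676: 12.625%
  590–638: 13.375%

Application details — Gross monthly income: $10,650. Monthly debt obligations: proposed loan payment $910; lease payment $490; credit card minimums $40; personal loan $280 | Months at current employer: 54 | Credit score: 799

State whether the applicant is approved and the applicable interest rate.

Credit score 799 ≥ 590 (meets minimum)
Employment 54 ≥ 18 months
Total monthly debts = (910 + 490 + 40 + 280) = 1,720. Debt-to-income = 1,720/10,650 = 16.2% — meets 36% limit
All requirements met. Score 799 falls in the 740 or above tier → 10.375%.

Approved at 10.375%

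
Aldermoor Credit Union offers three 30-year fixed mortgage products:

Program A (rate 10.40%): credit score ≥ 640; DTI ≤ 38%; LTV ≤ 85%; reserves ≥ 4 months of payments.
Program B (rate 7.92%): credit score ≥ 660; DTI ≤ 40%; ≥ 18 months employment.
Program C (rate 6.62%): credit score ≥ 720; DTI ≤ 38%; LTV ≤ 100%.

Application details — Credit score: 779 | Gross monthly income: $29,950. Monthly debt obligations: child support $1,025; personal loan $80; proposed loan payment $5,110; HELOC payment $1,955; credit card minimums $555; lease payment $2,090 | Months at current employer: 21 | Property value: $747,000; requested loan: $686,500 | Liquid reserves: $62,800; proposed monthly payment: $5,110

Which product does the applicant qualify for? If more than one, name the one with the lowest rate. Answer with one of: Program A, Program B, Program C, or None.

Total debts = (1,025 + 80 + 5,110 + 1,955 + 555 + 2,090) = 10,815; DTI = 10,815/29,950 = 36.1%.
LTV = 686,500/747,000 = 91.9%.
Reserves = 62,800/5,110 = 12.3 months.
Program A: score 779 ≥ 640; DTI 36.1% ≤ 38%; LTV 91.9% > 85%; reserves 12.3 ≥ 4 mo → does not qualify.
Program B: score 779 ≥ 660; DTI 36.1% ≤ 40%; employment 21 ≥ 18 mo → qualifies.
Program C: score 779 ≥ 720; DTI 36.1% ≤ 38%; LTV 91.9% ≤ 100% → qualifies.
Qualifying: Program B, Program C. Lowest rate is 6.62% → Program C.

Program C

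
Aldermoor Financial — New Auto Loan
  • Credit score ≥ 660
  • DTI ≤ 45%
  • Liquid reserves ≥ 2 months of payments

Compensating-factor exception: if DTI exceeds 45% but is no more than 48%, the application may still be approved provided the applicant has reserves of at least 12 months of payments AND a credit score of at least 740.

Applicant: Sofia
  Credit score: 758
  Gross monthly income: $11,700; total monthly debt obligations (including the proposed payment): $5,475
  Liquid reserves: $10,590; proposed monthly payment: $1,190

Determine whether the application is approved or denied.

Credit score 758 ≥ 660 (meets base)
DTI = 5,475/11,700 = 46.8% > 45% — standard DTI limit exceeded.
Reserves = 10,590/1,190 = 8.9 months ≥ 2
DTI 46.8% is within the 45%–48% exception band; checking compensating factors.
Override check — reserves: 8.9 mo (short of 12); score: 758 (ok).
Compensating-factor requirement not fully met.

Denied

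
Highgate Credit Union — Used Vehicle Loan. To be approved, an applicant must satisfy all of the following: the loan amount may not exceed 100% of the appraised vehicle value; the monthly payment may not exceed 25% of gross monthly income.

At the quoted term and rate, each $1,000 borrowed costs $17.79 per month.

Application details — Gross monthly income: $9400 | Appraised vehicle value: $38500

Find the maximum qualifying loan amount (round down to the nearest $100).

Payment cap: 25% × $9,400 = $2,350/month.
At $17.79 per $1,000, that supports 2,350/17.79 × 1,000 ≈ $132,096 → $132,000.
LTV cap: 100% × $38,500 = $38,500 → $38,500.
Binding constraint: loan-to-value.

$38,500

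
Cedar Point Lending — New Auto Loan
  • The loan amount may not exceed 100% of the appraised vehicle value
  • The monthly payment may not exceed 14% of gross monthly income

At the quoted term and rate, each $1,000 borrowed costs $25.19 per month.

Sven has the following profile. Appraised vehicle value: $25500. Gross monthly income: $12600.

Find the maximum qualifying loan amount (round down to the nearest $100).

Payment cap: 14% × $12,600 = $1,764/month.
At $25.19 per $1,000, that supports 1,764/25.19 × 1,000 ≈ $70,027 → $70,000.
LTV cap: 100% × $25,500 = $25,500 → $25,500.
Binding constraint: loan-to-value.

$25,500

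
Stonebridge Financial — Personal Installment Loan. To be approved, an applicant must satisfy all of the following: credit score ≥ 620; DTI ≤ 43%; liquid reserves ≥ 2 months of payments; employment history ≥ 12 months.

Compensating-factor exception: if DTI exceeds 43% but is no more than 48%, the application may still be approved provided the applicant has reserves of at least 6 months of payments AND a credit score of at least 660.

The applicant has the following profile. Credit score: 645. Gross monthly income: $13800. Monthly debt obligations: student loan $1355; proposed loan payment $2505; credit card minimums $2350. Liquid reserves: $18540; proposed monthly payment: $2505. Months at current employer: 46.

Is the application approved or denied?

Credit score 645 ≥ 620 (meets base)
Total debts = (1,355 + 2,505 + 2,350) = 6,210. DTI = 6,210/13,800 = 45% > 43% — standard DTI limit exceeded.
Reserves = 18,540/2,505 = 7.4 months ≥ 2
Employment 46 ≥ 12 months
45% falls in the override range (43%–48%), so the compensating-factor test applies.
Override check — reserves: 7.4 mo (ok); score: 645 (below 660).
Override conditions not both satisfied; exception does not apply.

Denied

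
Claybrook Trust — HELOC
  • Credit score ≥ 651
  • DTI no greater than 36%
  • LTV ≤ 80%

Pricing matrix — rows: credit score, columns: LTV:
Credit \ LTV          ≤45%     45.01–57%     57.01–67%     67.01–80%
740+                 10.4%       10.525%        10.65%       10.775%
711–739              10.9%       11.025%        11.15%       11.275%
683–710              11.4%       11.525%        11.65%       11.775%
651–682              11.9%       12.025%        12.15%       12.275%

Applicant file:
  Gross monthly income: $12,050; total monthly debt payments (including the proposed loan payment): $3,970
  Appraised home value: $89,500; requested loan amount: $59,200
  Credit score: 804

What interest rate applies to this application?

10.65%

Credit score 804 ≥ 651; Debt-to-income = 3,970/12,050 = 32.9% — meets 36% limit
Loan-to-value = 59,200/89,500 = 66.1% — pass (80% max)
Score 804 is in the 740+ band; LTV 66.1% is in the 57.01–67% band → 10.65%.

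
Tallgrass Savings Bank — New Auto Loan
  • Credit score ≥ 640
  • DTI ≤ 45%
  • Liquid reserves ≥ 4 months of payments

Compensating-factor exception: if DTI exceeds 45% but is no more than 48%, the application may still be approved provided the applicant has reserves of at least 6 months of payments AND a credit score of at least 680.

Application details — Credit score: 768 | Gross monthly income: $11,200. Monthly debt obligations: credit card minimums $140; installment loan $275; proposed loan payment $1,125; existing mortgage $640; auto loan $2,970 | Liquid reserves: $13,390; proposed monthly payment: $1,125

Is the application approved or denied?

Approved

Credit score 768 ≥ 640 (meets base)
Total debts = (140 + 275 + 1,125 + 640 + 2,970) = 5,150. DTI: 5,150 ÷ 11,200 = 46%, over the 45% base limit.
Liquid reserves cover 13,390/1,125 = 11.9 months — ≥ 4 required
46% falls in the override range (45%–48%), so the compensating-factor test applies.
Reserves 11.9 ≥ 6 months; credit score 768 ≥ 680.
Both override conditions satisfied; DTI exception granted.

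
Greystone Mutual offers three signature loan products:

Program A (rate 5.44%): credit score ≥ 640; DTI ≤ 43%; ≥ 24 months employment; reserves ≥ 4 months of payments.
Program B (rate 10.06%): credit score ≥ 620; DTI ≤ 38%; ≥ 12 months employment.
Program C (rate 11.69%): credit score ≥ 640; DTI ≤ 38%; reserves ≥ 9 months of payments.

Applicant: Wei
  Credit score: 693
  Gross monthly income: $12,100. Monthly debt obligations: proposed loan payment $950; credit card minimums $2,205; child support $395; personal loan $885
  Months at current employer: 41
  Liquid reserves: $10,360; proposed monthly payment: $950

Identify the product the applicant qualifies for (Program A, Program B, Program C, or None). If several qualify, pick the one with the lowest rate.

Program A

Total debts = (950 + 2,205 + 395 + 885) = 4,435; DTI = 4,435/12,100 = 36.7%.
Reserves = 10,360/950 = 10.9 months.
Program A: score 693 ≥ 640; DTI 36.7% ≤ 43%; employment 41 ≥ 24 mo; reserves 10.9 ≥ 4 mo → qualifies.
Program B: score 693 ≥ 620; DTI 36.7% ≤ 38%; employment 41 ≥ 12 mo → qualifies.
Program C: score 693 ≥ 640; DTI 36.7% ≤ 38%; reserves 10.9 ≥ 9 mo → qualifies.
Qualifying: Program A, Program B, Program C. Lowest rate is 5.44% → Program A.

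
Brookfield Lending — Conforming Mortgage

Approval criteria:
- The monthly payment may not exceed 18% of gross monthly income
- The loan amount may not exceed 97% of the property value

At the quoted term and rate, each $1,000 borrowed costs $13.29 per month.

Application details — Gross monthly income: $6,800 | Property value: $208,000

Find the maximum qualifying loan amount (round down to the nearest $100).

$92,000

Payment cap: 18% × $6,800 = $1,224/month.
At $13.29 per $1,000, that supports 1,224/13.29 × 1,000 ≈ $92,099 → $92,000.
LTV cap: 97% × $208,000 = $201,760 → $201,700.
Binding constraint: payment-to-income.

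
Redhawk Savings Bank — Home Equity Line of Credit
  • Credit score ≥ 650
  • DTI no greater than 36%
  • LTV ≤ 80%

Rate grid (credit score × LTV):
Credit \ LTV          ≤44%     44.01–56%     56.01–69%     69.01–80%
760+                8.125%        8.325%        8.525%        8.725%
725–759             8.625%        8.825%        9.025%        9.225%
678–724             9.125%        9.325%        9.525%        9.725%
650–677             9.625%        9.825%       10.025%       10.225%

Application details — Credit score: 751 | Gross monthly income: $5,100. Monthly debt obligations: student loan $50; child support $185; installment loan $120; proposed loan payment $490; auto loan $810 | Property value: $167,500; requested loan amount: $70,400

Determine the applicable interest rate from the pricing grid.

Credit score 751 ≥ 650; Total monthly debts = (50 + 185 + 120 + 490 + 810) = 1,655. DTI: 1,655 ÷ 5,100 = 32.5%, within the 36% cap
LTV = 70,400/167,500 = 42% ≤ 80%
Score 751 is in the 725–759 band; LTV 42% is in the ≤44% band → 8.625%.

8.625%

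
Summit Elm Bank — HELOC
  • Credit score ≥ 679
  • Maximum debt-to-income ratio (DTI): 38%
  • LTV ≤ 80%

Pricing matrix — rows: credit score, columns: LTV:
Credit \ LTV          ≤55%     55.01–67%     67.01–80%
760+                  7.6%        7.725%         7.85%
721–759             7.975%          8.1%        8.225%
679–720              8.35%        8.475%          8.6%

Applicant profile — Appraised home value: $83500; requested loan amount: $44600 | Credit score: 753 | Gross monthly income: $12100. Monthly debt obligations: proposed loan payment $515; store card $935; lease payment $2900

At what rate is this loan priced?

7.975%

Credit score 753 ≥ 679; Total monthly debts = (515 + 935 + 2,900) = 4,350. Debt-to-income = 4,350/12,100 = 36% — meets 38% limit
LTV: 44,600 ÷ 83,500 = 53.4%, within 80% cap
Row: 753 falls in 721–759. Column: 53.4% falls in ≤55%. Rate = 7.975%.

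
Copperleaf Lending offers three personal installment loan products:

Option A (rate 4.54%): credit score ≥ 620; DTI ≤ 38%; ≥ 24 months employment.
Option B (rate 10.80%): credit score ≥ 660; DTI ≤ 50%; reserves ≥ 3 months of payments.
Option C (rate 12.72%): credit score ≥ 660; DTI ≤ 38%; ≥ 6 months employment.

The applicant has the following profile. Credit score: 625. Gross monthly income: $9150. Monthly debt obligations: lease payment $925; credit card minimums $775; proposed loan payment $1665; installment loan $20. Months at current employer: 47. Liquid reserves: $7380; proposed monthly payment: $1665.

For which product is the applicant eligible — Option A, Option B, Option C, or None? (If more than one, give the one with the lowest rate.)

Total debts = (925 + 775 + 1,665 + 20) = 3,385; DTI = 3,385/9,150 = 37%.
Reserves = 7,380/1,665 = 4.4 months.
Option A: score 625 ≥ 620; DTI 37% ≤ 38%; employment 47 ≥ 24 mo → qualifies.
Option B: score 625 < 660; DTI 37% ≤ 50%; reserves 4.4 ≥ 3 mo → does not qualify.
Option C: score 625 < 660; DTI 37% ≤ 38%; employment 47 ≥ 6 mo → does not qualify.

Option A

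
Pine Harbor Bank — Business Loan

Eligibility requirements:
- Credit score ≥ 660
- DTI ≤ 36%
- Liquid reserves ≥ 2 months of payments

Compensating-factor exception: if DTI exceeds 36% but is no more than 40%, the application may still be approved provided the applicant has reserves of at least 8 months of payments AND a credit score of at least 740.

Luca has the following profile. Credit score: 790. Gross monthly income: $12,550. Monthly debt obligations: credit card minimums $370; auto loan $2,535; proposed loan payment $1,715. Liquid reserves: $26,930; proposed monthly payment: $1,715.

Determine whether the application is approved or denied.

Credit score 790 ≥ 660 (meets base)
Total debts = (370 + 2,535 + 1,715) = 4,620. DTI = 4,620/12,550 = 36.8% > 36% — standard DTI limit exceeded.
Liquid reserves cover 26,930/1,715 = 15.7 months — ≥ 2 required
DTI 36.8% is within the 36%–40% exception band; checking compensating factors.
Override check — reserves: 15.7 mo (ok); score: 790 (ok).
Both override conditions satisfied; DTI exception granted.

Approved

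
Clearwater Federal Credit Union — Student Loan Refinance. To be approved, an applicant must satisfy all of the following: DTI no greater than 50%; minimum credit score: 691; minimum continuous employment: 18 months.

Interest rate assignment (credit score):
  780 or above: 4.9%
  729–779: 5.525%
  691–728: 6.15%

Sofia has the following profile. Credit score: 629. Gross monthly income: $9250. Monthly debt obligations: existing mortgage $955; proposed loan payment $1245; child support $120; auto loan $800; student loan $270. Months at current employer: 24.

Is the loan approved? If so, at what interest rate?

Denied

Credit score 629 < 691 (below minimum)
Total monthly debts = (955 + 1,245 + 120 + 800 + 270) = 3,390. DTI = 3,390/9,250 = 36.6% ≤ 50%
Employment 24 ≥ 18 months
Not all requirements met → denied.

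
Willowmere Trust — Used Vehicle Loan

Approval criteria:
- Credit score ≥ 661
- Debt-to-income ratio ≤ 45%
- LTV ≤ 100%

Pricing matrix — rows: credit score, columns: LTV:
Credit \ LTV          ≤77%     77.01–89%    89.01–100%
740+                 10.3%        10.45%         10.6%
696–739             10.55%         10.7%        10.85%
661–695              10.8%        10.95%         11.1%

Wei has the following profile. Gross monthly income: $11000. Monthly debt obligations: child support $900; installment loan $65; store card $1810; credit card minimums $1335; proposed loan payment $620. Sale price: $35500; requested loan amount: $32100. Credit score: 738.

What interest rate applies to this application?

Credit score 738 ≥ 661; Total monthly debts = (900 + 65 + 1,810 + 1,335 + 620) = 4,730. DTI: 4,730 ÷ 11,000 = 43%, within the 45% cap
LTV: 32,100 ÷ 35,500 = 90.4%, within 100% cap
Score 738 is in the 696–739 band; LTV 90.4% is in the 89.01–100% band → 10.85%.

10.85%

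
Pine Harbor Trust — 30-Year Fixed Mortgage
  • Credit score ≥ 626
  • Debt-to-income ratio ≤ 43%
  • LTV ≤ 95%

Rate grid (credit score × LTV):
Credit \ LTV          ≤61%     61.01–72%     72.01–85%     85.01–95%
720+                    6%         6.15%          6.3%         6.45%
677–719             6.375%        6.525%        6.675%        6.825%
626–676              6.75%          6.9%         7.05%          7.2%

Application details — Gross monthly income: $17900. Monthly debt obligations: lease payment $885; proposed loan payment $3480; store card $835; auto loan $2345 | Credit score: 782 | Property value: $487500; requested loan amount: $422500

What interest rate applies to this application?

Credit score 782 ≥ 626; Total monthly debts = (885 + 3,480 + 835 + 2,345) = 7,545. DTI: 7,545 ÷ 17,900 = 42.2%, within the 43% cap
LTV: 422,500 ÷ 487,500 = 86.7%, within 95% cap
Row: 782 falls in 720+. Column: 86.7% falls in 85.01–95%. Rate = 6.45%.

6.45%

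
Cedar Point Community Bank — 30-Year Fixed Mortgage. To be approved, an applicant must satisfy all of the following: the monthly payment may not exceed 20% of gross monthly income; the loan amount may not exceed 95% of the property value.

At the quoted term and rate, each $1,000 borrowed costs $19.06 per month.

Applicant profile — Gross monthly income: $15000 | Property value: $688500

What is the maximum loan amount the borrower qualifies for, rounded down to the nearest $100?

$157,300

Payment cap: 20% × $15,000 = $3,000/month.
At $19.06 per $1,000, that supports 3,000/19.06 × 1,000 ≈ $157,397 → $157,300.
LTV cap: 95% × $688,500 = $654,075 → $654,000.
Binding constraint: payment-to-income.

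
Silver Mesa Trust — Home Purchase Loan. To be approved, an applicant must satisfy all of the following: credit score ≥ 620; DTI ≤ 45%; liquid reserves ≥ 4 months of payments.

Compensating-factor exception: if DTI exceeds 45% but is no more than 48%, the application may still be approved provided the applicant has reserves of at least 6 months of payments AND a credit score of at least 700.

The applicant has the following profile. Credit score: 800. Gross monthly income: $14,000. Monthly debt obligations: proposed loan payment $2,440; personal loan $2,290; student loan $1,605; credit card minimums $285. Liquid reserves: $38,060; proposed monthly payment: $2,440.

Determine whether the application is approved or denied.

Credit score 800 ≥ 620 (meets base)
Total debts = (2,440 + 2,290 + 1,605 + 285) = 6,620. DTI = 6,620/14,000 = 47.3% > 45% — standard DTI limit exceeded.
Reserves = 38,060/2,440 = 15.6 months ≥ 4
DTI 47.3% is within the 45%–48% exception band; checking compensating factors.
Reserves 15.6 ≥ 6 months; credit score 800 ≥ 700.
Both compensating conditions met → exception applies.

Approved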